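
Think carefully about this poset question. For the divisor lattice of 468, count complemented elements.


An element a is complemented if some b has a meet b = bottom, a join b = top.
a is complemented iff gcd(a, n/a)=1, i.e. a is a unitary divisor of 468.
Complemented elements: 1, 4, 9, 13, 36, 52, ... (2 more)
Count: 8


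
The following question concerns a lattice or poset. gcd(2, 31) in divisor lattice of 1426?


Meet=gcd.
gcd(2,31)=1


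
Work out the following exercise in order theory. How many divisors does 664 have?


Divisors of 664: [1, 2, 4, 8, 83, 166, 332, 664]
Count: 8


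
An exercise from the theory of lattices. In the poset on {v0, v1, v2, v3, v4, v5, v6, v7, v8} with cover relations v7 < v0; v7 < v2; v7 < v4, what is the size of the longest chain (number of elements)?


A chain is a totally ordered subset; we count the number of elements in a maximum chain.
Compute, for each element x, the size of the longest chain ending at x:
  v1: 1
  v3: 1
  v5: 1
  v6: 1
  v7: 1
  v8: 1
  ...
A maximum chain: v7 < v0
Number of elements in the longest chain: 2


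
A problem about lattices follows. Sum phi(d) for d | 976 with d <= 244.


Divisors of 976 up to 244: [1, 2, 4, 8, 16, 61, 122, 244]
phi values: [1, 1, 2, 4, 8, 60, 60, 120]
Sum = 256


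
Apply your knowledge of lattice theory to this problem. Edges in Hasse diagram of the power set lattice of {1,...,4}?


A cover relation a -< b holds when a < b with no c strictly between.
Cover relations:
  {} -< {1}
  {} -< {2}
  {} -< {3}
  {} -< {4}
  {1} -< {1,2}
  {1} -< {1,3}
  {1} -< {1,4}
  {2} -< {1,2}
  ...24 more
Total: 32


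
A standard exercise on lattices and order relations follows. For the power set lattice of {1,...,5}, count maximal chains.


A maximal chain goes from the minimum element to a maximal element via cover relations.
Counting all min-to-max paths in the cover graph.
Total maximal chains: 120


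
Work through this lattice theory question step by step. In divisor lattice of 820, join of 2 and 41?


In a divisor lattice, join = lcm (least common multiple).
gcd(2,41) = 1
lcm(2,41) = 2*41/gcd = 82/1 = 82


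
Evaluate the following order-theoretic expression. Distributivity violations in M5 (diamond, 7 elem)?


Distributive law: a ^ (b v c) = (a ^ b) v (a ^ c).
Check all 7^3 = 343 ordered triples (a,b,c).
  e.g. a=a1, b=a2, c=a3: lhs=a1 != rhs=0
  e.g. a=a1, b=a2, c=a4: lhs=a1 != rhs=0
Total violating triples: 60


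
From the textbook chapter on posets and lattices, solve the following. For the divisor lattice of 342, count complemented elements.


An element a is complemented if some b has a meet b = bottom, a join b = top.
a is complemented iff gcd(a, n/a)=1, i.e. a is a unitary divisor of 342.
Complemented elements: 1, 2, 9, 18, 19, 38, ... (2 more)
Count: 8


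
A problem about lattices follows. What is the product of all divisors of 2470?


Divisors of 2470: [1, 2, 5, 10, 13, 19, 26, 38, 65, 95, 130, 190, 247, 494, 1235, 2470]
Product = n^(d(n)/2) = 2470^(16/2)
Product = 1385401412458388256100000000


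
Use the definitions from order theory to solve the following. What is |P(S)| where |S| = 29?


Power set = 2^n.
2^29 = 536870912


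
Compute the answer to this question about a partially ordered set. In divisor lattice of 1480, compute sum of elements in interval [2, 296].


Interval [2,296] in divisors of 1480: [2, 4, 8, 74, 148, 296]
Sum = 532


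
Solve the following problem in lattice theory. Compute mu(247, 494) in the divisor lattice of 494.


In a divisor lattice, mu(a,b) = mu(b/a) where mu is the classical Mobius function.
b/a = 494/247 = 2
Prime factorization of 2: primes [2]
2 is squarefree with 1 prime factor(s), so mu(2) = (-1)^1 = -1


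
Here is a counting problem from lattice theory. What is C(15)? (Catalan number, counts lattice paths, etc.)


C(n) = C(2n, n) / (n+1).
C(30, 15) = 155117520
C(15) = 155117520 / 16 = 9694845


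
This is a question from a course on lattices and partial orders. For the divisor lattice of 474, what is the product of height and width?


Height = length of longest chain minus 1; width = size of largest antichain.
A maximum chain: 1 | 79 | 237 | 474  (height 3).
A maximum antichain: {2, 3, 79}  (width 3).
Product = 3 * 3 = 9


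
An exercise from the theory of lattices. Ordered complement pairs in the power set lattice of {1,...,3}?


Complement pair (a,b): a meet b = bottom, a join b = top.
Here: A intersect B = {} and A union B = {1,...,3}.
Pairs found: ({},{1,2,3}), ({1},{2,3}), ({2},{1,3}), ({3},{1,2}), ... (4 more)
Total ordered pairs: 8


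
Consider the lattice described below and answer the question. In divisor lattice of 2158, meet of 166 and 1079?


In a divisor lattice, meet = gcd (greatest common divisor).
By Euclidean algorithm or factoring: gcd(166,1079) = 83


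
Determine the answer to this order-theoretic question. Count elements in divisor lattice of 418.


Divisors of 418: [1, 2, 11, 19, 22, 38, 209, 418]
Count: 8


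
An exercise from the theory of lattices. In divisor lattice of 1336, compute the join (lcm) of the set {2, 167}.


In a divisor lattice, join = lcm (least common multiple).
Compute lcm iteratively: start with first element, then lcm(current, next).
Elements: [2, 167]
lcm(2,167) = 334
Final lcm = 334


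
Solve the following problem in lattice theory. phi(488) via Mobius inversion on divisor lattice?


phi(n) = n * prod_{p|n} (1 - 1/p).
Prime divisors of 488: [2, 61]
phi(488) = 488 * (1 - 1/2) * (1 - 1/61)
phi(488) = 240


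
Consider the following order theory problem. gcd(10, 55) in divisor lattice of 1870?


Meet=gcd.
gcd(10,55)=5


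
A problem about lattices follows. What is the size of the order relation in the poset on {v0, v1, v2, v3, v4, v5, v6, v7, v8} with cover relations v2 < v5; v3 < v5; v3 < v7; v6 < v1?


The order relation is {(a,b) : a <= b}, reflexive so it includes (a,a).
Examples: (v0,v0), (v1,v1), (v2,v2), (v2,v5), (v3,v3), ...
Total ordered pairs: 13


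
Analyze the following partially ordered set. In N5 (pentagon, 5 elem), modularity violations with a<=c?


Modular law: if a <= c then a v (b ^ c) = (a v b) ^ c.
Check all triples (a,b,c) with a <= c among 5 elements.
  e.g. a=a, b=c, c=b: lhs=a != rhs=b
Total violating triples: 1


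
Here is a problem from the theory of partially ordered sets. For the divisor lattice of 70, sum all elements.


sigma(n) = sum of divisors.
Divisors of 70: [1, 2, 5, 7, 10, 14, 35, 70]
Sum = 144


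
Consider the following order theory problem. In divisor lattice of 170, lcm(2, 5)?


Join=lcm.
gcd(2,5)=1
lcm=10


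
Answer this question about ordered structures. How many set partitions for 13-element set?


B(n) = number of set partitions of an n-element set.
B(n) satisfies the recurrence: B(n+1) = sum_k C(n,k)*B(k).
B(13) = 27644437


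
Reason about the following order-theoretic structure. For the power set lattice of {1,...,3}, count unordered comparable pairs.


A comparable pair {a,b} has a < b or b < a in the order.
Count unordered pairs where one element is strictly below the other.
Examples: {{},{1}}, {{},{2}}, {{},{3}}, {{},{1,2}}, ...
Total comparable pairs: 19


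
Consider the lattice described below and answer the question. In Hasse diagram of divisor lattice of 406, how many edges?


A cover relation a -< b holds when a < b with no c strictly between.
Cover relations:
  1 -< 2
  1 -< 7
  1 -< 29
  2 -< 14
  2 -< 58
  7 -< 14
  7 -< 203
  14 -< 406
  ...4 more
Total: 12


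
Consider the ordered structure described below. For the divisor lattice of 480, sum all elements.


sigma(n) = sum of divisors.
Divisors of 480: [1, 2, 3, 4, 5, 6, 8, 10, 12, 15, 16, 20, 24, 30, 32, 40, 48, 60, 80, 96, 120, 160, 240, 480]
Sum = 1512


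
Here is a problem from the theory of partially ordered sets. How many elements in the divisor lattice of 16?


Divisors of 16: [1, 2, 4, 8, 16]
Count: 5


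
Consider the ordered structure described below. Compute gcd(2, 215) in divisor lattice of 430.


In a divisor lattice, meet = gcd (greatest common divisor).
By Euclidean algorithm or factoring: gcd(2,215) = 1


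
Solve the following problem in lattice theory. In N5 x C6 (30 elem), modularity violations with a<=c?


Modular law: if a <= c then a v (b ^ c) = (a v b) ^ c.
Check all triples (a,b,c) with a <= c among 30 elements.
  e.g. a=(a,0), b=(c,0), c=(b,0): lhs=(a,0) != rhs=(b,0)
  e.g. a=(a,0), b=(c,1), c=(b,0): lhs=(a,0) != rhs=(b,0)
Total violating triples: 126


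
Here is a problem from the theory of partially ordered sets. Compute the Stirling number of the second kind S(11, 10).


S(n,k) = k*S(n-1,k) + S(n-1,k-1).
S(10,10) = 1, S(10,9) = 45
S(11,10) = 10*1 + 45 = 10 + 45
S(11,10) = 55


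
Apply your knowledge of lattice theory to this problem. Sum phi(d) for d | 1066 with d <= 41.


Divisors of 1066 up to 41: [1, 2, 13, 26, 41]
phi values: [1, 1, 12, 12, 40]
Sum = 66


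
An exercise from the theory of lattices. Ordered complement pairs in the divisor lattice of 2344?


Complement pair (a,b): a meet b = bottom, a join b = top.
Here: gcd(a,b)=1 and lcm(a,b)=2344, i.e. a*b=2344 with a,b coprime.
Pairs found: (1,2344), (8,293), (293,8), (2344,1)
Total ordered pairs: 4


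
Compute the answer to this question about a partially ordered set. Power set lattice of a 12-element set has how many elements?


Power set = 2^n.
2^12 = 4096


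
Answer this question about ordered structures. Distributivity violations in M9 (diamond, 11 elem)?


Distributive law: a ^ (b v c) = (a ^ b) v (a ^ c).
Check all 11^3 = 1331 ordered triples (a,b,c).
  e.g. a=a1, b=a2, c=a3: lhs=a1 != rhs=0
  e.g. a=a1, b=a2, c=a4: lhs=a1 != rhs=0
Total violating triples: 504


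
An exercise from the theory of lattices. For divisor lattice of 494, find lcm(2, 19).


In a divisor lattice, join = lcm (least common multiple).
Compute lcm iteratively: start with first element, then lcm(current, next).
Elements: [2, 19]
lcm(2,19) = 38
Final lcm = 38


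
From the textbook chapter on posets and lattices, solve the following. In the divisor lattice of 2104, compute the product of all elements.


Divisors of 2104: [1, 2, 4, 8, 263, 526, 1052, 2104]
Product = n^(d(n)/2) = 2104^(8/2)
Product = 19596699897856


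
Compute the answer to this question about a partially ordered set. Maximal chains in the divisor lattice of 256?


A maximal chain goes from the minimum element to a maximal element via cover relations.
Counting all min-to-max paths in the cover graph.
Total maximal chains: 1


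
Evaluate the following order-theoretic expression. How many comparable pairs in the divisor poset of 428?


A comparable pair {a,b} has a < b or b < a in the order.
Count unordered pairs where one element is strictly below the other.
Examples: {1,2}, {1,4}, {1,107}, {1,214}, ...
Total comparable pairs: 12


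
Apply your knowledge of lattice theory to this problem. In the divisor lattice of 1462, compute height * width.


Height = length of longest chain minus 1; width = size of largest antichain.
A maximum chain: 1 | 43 | 731 | 1462  (height 3).
A maximum antichain: {2, 17, 43}  (width 3).
Product = 3 * 3 = 9


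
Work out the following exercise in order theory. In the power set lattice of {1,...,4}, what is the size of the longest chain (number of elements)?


A chain is a totally ordered subset; we count the number of elements in a maximum chain.
Compute, for each element x, the size of the longest chain ending at x:
  {}: 1
  {1}: 2
  {2}: 2
  {3}: 2
  {4}: 2
  {1,2}: 3
  ...
A maximum chain: {} < {1} < {1,2} < {1,2,3} < {1,2,3,4}
Number of elements in the longest chain: 5


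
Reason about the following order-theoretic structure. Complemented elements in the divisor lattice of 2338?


An element a is complemented if some b has a meet b = bottom, a join b = top.
a is complemented iff gcd(a, n/a)=1, i.e. a is a unitary divisor of 2338.
Complemented elements: 1, 2, 7, 14, 167, 334, ... (2 more)
Count: 8


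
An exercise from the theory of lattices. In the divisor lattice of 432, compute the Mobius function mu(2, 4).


In a divisor lattice, mu(a,b) = mu(b/a) where mu is the classical Mobius function.
b/a = 4/2 = 2
Prime factorization of 2: primes [2]
2 is squarefree with 1 prime factor(s), so mu(2) = (-1)^1 = -1


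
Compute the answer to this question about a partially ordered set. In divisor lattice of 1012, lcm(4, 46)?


Join=lcm.
gcd(4,46)=2
lcm=92


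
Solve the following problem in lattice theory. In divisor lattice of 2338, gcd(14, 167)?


Meet=gcd.
gcd(14,167)=1


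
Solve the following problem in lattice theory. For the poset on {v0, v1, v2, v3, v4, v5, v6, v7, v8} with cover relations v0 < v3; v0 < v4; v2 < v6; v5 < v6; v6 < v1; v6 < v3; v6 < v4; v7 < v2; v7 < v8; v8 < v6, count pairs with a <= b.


The order relation is {(a,b) : a <= b}, reflexive so it includes (a,a).
Examples: (v0,v0), (v0,v3), (v0,v4), (v1,v1), (v2,v1), ...
Total ordered pairs: 32


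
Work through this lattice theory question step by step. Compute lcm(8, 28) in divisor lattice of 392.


In a divisor lattice, join = lcm (least common multiple).
gcd(8,28) = 4
lcm(8,28) = 8*28/gcd = 224/4 = 56


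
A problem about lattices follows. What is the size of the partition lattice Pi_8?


B(n) = number of set partitions of an n-element set.
B(n) satisfies the recurrence: B(n+1) = sum_k C(n,k)*B(k).
B(8) = 4140


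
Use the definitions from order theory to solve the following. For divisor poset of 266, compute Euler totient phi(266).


phi(n) = n * prod_{p|n} (1 - 1/p).
Prime divisors of 266: [2, 7, 19]
phi(266) = 266 * (1 - 1/2) * (1 - 1/7) * (1 - 1/19)
phi(266) = 108


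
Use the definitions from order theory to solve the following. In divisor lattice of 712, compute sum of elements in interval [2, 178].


Interval [2,178] in divisors of 712: [2, 178]
Sum = 180


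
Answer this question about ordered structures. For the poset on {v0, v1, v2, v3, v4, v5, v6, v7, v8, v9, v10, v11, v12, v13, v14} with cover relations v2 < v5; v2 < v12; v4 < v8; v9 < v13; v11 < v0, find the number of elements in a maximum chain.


A chain is a totally ordered subset; we count the number of elements in a maximum chain.
Compute, for each element x, the size of the longest chain ending at x:
  v1: 1
  v2: 1
  v3: 1
  v4: 1
  v6: 1
  v7: 1
  ...
A maximum chain: v11 < v0
Number of elements in the longest chain: 2


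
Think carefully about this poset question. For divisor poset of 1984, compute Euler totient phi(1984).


phi(n) = n * prod_{p|n} (1 - 1/p).
Prime divisors of 1984: [2, 31]
phi(1984) = 1984 * (1 - 1/2) * (1 - 1/31)
phi(1984) = 960


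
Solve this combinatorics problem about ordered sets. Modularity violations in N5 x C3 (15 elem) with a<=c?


Modular law: if a <= c then a v (b ^ c) = (a v b) ^ c.
Check all triples (a,b,c) with a <= c among 15 elements.
  e.g. a=(a,0), b=(c,0), c=(b,0): lhs=(a,0) != rhs=(b,0)
  e.g. a=(a,0), b=(c,1), c=(b,0): lhs=(a,0) != rhs=(b,0)
Total violating triples: 18


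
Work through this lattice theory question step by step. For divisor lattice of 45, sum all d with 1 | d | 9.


Interval [1,9] in divisors of 45: [1, 3, 9]
Sum = 13


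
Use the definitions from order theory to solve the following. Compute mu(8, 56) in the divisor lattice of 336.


In a divisor lattice, mu(a,b) = mu(b/a) where mu is the classical Mobius function.
b/a = 56/8 = 7
Prime factorization of 7: primes [7]
7 is squarefree with 1 prime factor(s), so mu(7) = (-1)^1 = -1


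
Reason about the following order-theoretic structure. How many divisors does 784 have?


Divisors of 784: [1, 2, 4, 7, 8, 14, 16, 28, 49, 56, 98, 112, 196, 392, 784]
Count: 15


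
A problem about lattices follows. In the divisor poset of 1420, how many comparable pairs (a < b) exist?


A comparable pair {a,b} has a < b or b < a in the order.
Count unordered pairs where one element is strictly below the other.
Examples: {1,2}, {1,4}, {1,5}, {1,10}, ...
Total comparable pairs: 42


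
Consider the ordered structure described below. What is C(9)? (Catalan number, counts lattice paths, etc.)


C(n) = C(2n, n) / (n+1).
C(18, 9) = 48620
C(9) = 48620 / 10 = 4862


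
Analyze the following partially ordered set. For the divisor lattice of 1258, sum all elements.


sigma(n) = sum of divisors.
Divisors of 1258: [1, 2, 17, 34, 37, 74, 629, 1258]
Sum = 2052


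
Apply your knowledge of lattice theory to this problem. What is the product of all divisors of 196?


Divisors of 196: [1, 2, 4, 7, 14, 28, 49, 98, 196]
Product = n^(d(n)/2) = 196^(9/2)
Product = 20661046784


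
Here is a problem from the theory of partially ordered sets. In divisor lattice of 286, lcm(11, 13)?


Join=lcm.
gcd(11,13)=1
lcm=143


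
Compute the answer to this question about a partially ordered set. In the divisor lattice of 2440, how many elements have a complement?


An element a is complemented if some b has a meet b = bottom, a join b = top.
a is complemented iff gcd(a, n/a)=1, i.e. a is a unitary divisor of 2440.
Complemented elements: 1, 5, 8, 40, 61, 305, ... (2 more)
Count: 8


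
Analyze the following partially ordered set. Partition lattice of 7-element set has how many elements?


B(n) = number of set partitions of an n-element set.
B(n) satisfies the recurrence: B(n+1) = sum_k C(n,k)*B(k).
B(7) = 877


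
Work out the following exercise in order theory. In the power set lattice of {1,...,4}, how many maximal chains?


A maximal chain goes from the minimum element to a maximal element via cover relations.
Counting all min-to-max paths in the cover graph.
Total maximal chains: 24


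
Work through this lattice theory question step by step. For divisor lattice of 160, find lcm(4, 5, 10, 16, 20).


In a divisor lattice, join = lcm (least common multiple).
Compute lcm iteratively: start with first element, then lcm(current, next).
Elements: [4, 5, 10, 16, 20]
lcm(4,5) = 20
lcm(20,10) = 20
lcm(20,16) = 80
lcm(80,20) = 80
Final lcm = 80


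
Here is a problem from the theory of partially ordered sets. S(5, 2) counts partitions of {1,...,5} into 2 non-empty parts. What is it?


S(n,k) = k*S(n-1,k) + S(n-1,k-1).
S(4,2) = 7, S(4,1) = 1
S(5,2) = 2*7 + 1 = 14 + 1
S(5,2) = 15


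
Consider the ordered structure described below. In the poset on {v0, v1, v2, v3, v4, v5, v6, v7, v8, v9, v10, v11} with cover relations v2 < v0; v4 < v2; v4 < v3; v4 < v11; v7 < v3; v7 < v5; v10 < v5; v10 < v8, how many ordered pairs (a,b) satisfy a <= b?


The order relation is {(a,b) : a <= b}, reflexive so it includes (a,a).
Examples: (v0,v0), (v1,v1), (v10,v10), (v10,v5), (v10,v8), ...
Total ordered pairs: 21


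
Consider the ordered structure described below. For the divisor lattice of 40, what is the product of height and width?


Height = length of longest chain minus 1; width = size of largest antichain.
A maximum chain: 1 | 5 | 10 | 20 | 40  (height 4).
A maximum antichain: {2, 5}  (width 2).
Product = 4 * 2 = 8


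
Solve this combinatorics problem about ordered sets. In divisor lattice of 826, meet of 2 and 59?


In a divisor lattice, meet = gcd (greatest common divisor).
By Euclidean algorithm or factoring: gcd(2,59) = 1


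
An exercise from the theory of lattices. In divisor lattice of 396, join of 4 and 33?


In a divisor lattice, join = lcm (least common multiple).
gcd(4,33) = 1
lcm(4,33) = 4*33/gcd = 132/1 = 132


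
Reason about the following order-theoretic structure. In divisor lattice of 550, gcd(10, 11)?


Meet=gcd.
gcd(10,11)=1


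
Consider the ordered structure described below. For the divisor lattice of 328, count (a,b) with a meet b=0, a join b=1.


Complement pair (a,b): a meet b = bottom, a join b = top.
Here: gcd(a,b)=1 and lcm(a,b)=328, i.e. a*b=328 with a,b coprime.
Pairs found: (1,328), (8,41), (41,8), (328,1)
Total ordered pairs: 4


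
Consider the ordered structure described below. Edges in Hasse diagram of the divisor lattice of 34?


A cover relation a -< b holds when a < b with no c strictly between.
Cover relations:
  1 -< 2
  1 -< 17
  2 -< 34
  17 -< 34
Total: 4


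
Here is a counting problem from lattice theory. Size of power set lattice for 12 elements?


Power set = 2^n.
2^12 = 4096


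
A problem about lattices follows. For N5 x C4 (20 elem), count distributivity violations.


Distributive law: a ^ (b v c) = (a ^ b) v (a ^ c).
Check all 20^3 = 8000 ordered triples (a,b,c).
  e.g. a=(b,0), b=(a,0), c=(c,0): lhs=(b,0) != rhs=(a,0)
  e.g. a=(b,0), b=(a,0), c=(c,1): lhs=(b,0) != rhs=(a,0)
Total violating triples: 128


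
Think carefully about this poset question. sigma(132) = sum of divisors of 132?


sigma(n) = sum of divisors.
Divisors of 132: [1, 2, 3, 4, 6, 11, 12, 22, 33, 44, 66, 132]
Sum = 336


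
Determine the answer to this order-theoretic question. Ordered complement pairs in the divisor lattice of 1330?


Complement pair (a,b): a meet b = bottom, a join b = top.
Here: gcd(a,b)=1 and lcm(a,b)=1330, i.e. a*b=1330 with a,b coprime.
Pairs found: (1,1330), (2,665), (5,266), (7,190), ... (12 more)
Total ordered pairs: 16


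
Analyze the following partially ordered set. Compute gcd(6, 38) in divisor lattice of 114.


In a divisor lattice, meet = gcd (greatest common divisor).
By Euclidean algorithm or factoring: gcd(6,38) = 2


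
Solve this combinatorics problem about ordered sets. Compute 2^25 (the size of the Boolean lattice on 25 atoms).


Power set = 2^n.
2^25 = 33554432


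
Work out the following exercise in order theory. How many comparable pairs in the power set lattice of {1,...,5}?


A comparable pair {a,b} has a < b or b < a in the order.
Count unordered pairs where one element is strictly below the other.
Examples: {{},{1}}, {{},{2}}, {{},{3}}, {{},{4}}, ...
Total comparable pairs: 211


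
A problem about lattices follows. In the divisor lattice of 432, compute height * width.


Height = length of longest chain minus 1; width = size of largest antichain.
A maximum chain: 1 | 3 | 9 | 27 | 54 | 108 | 216 | 432  (height 7).
A maximum antichain: {8, 12, 18, 27}  (width 4).
Product = 7 * 4 = 28


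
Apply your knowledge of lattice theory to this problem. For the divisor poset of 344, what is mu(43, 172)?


In a divisor lattice, mu(a,b) = mu(b/a) where mu is the classical Mobius function.
b/a = 172/43 = 4
Prime factorization of 4: primes [2]
4 is not squarefree, so mu(4) = 0


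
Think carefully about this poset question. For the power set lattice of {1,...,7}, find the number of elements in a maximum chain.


A chain is a totally ordered subset; we count the number of elements in a maximum chain.
Compute, for each element x, the size of the longest chain ending at x:
  {}: 1
  {1}: 2
  {2}: 2
  {3}: 2
  {4}: 2
  {5}: 2
  ...
A maximum chain: {} < {1} < {1,2} < {1,2,3} < {1,2,3,4} < {1,2,3,4,5} < {1,2,3,4,5,6} < {1,2,3,4,5,6,7}
Number of elements in the longest chain: 8


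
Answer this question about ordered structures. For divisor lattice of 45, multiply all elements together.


Divisors of 45: [1, 3, 5, 9, 15, 45]
Product = n^(d(n)/2) = 45^(6/2)
Product = 91125


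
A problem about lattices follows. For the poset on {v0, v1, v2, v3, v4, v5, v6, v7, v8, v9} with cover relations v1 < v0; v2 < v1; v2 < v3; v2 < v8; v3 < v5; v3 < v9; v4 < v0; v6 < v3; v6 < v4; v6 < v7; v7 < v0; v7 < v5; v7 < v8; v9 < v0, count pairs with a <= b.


The order relation is {(a,b) : a <= b}, reflexive so it includes (a,a).
Examples: (v0,v0), (v1,v0), (v1,v1), (v2,v0), (v2,v1), ...
Total ordered pairs: 32


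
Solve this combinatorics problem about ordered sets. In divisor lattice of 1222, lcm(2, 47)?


Join=lcm.
gcd(2,47)=1
lcm=94


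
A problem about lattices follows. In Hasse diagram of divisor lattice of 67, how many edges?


A cover relation a -< b holds when a < b with no c strictly between.
Cover relations:
  1 -< 67
Total: 1


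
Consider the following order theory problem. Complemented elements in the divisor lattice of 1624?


An element a is complemented if some b has a meet b = bottom, a join b = top.
a is complemented iff gcd(a, n/a)=1, i.e. a is a unitary divisor of 1624.
Complemented elements: 1, 7, 8, 29, 56, 203, ... (2 more)
Count: 8


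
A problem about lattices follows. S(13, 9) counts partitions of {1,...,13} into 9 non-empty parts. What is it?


S(n,k) = k*S(n-1,k) + S(n-1,k-1).
S(12,9) = 22275, S(12,8) = 159027
S(13,9) = 9*22275 + 159027 = 200475 + 159027
S(13,9) = 359502


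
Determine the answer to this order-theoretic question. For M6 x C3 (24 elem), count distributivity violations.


Distributive law: a ^ (b v c) = (a ^ b) v (a ^ c).
Check all 24^3 = 13824 ordered triples (a,b,c).
  e.g. a=(a1,0), b=(a2,0), c=(a3,0): lhs=(a1,0) != rhs=(0,0)
  e.g. a=(a1,0), b=(a2,0), c=(a3,1): lhs=(a1,0) != rhs=(0,0)
Total violating triples: 3240


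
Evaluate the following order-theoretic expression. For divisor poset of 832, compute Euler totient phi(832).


phi(n) = n * prod_{p|n} (1 - 1/p).
Prime divisors of 832: [2, 13]
phi(832) = 832 * (1 - 1/2) * (1 - 1/13)
phi(832) = 384


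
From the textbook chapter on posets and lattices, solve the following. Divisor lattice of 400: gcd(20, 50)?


Meet=gcd.
gcd(20,50)=10


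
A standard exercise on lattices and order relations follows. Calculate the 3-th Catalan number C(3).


C(n) = C(2n, n) / (n+1).
C(6, 3) = 20
C(3) = 20 / 4 = 5


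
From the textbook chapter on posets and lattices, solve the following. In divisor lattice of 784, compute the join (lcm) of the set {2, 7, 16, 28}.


In a divisor lattice, join = lcm (least common multiple).
Compute lcm iteratively: start with first element, then lcm(current, next).
Elements: [2, 7, 16, 28]
lcm(2,7) = 14
lcm(14,16) = 112
lcm(112,28) = 112
Final lcm = 112


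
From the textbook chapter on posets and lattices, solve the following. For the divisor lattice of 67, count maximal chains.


A maximal chain goes from the minimum element to a maximal element via cover relations.
Counting all min-to-max paths in the cover graph.
Total maximal chains: 1


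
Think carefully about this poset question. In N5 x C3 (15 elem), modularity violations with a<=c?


Modular law: if a <= c then a v (b ^ c) = (a v b) ^ c.
Check all triples (a,b,c) with a <= c among 15 elements.
  e.g. a=(a,0), b=(c,0), c=(b,0): lhs=(a,0) != rhs=(b,0)
  e.g. a=(a,0), b=(c,1), c=(b,0): lhs=(a,0) != rhs=(b,0)
Total violating triples: 18


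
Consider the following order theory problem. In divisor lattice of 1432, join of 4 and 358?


In a divisor lattice, join = lcm (least common multiple).
gcd(4,358) = 2
lcm(4,358) = 4*358/gcd = 1432/2 = 716


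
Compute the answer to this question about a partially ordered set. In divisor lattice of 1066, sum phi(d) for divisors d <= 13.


Divisors of 1066 up to 13: [1, 2, 13]
phi values: [1, 1, 12]
Sum = 14


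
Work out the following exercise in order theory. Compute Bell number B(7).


B(n) = number of set partitions of an n-element set.
B(n) satisfies the recurrence: B(n+1) = sum_k C(n,k)*B(k).
B(7) = 877


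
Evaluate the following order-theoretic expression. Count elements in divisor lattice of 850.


Divisors of 850: [1, 2, 5, 10, 17, 25, 34, 50, 85, 170, 425, 850]
Count: 12


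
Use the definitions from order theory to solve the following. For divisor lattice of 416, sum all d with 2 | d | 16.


Interval [2,16] in divisors of 416: [2, 4, 8, 16]
Sum = 30


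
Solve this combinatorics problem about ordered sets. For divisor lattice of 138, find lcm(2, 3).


In a divisor lattice, join = lcm (least common multiple).
Compute lcm iteratively: start with first element, then lcm(current, next).
Elements: [2, 3]
lcm(2,3) = 6
Final lcm = 6


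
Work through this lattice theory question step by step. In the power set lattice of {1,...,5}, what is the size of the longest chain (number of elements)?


A chain is a totally ordered subset; we count the number of elements in a maximum chain.
Compute, for each element x, the size of the longest chain ending at x:
  {}: 1
  {1}: 2
  {2}: 2
  {3}: 2
  {4}: 2
  {5}: 2
  ...
A maximum chain: {} < {1} < {1,2} < {1,2,3} < {1,2,3,4} < {1,2,3,4,5}
Number of elements in the longest chain: 6


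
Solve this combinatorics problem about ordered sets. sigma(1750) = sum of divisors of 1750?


sigma(n) = sum of divisors.
Divisors of 1750: [1, 2, 5, 7, 10, 14, 25, 35, 50, 70, 125, 175, 250, 350, 875, 1750]
Sum = 3744


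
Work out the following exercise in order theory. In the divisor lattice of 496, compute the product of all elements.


Divisors of 496: [1, 2, 4, 8, 16, 31, 62, 124, 248, 496]
Product = n^(d(n)/2) = 496^(10/2)
Product = 30019840638976


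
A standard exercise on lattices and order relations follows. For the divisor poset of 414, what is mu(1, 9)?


In a divisor lattice, mu(a,b) = mu(b/a) where mu is the classical Mobius function.
b/a = 9/1 = 9
Prime factorization of 9: primes [3]
9 is not squarefree, so mu(9) = 0


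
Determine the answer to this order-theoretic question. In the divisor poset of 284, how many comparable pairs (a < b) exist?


A comparable pair {a,b} has a < b or b < a in the order.
Count unordered pairs where one element is strictly below the other.
Examples: {1,2}, {1,4}, {1,71}, {1,142}, ...
Total comparable pairs: 12


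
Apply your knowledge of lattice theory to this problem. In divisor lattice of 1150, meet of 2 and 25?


In a divisor lattice, meet = gcd (greatest common divisor).
By Euclidean algorithm or factoring: gcd(2,25) = 1


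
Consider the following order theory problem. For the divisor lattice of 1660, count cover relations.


A cover relation a -< b holds when a < b with no c strictly between.
Cover relations:
  1 -< 2
  1 -< 5
  1 -< 83
  2 -< 4
  2 -< 10
  2 -< 166
  4 -< 20
  4 -< 332
  ...12 more
Total: 20


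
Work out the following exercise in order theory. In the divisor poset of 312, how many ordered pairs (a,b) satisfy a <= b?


The order relation is {(a,b) : a <= b}, reflexive so it includes (a,a).
Examples: (1,1), (1,104), (1,12), (1,13), (1,156), ...
Total ordered pairs: 90


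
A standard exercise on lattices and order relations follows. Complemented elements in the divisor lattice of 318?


An element a is complemented if some b has a meet b = bottom, a join b = top.
a is complemented iff gcd(a, n/a)=1, i.e. a is a unitary divisor of 318.
Complemented elements: 1, 2, 3, 6, 53, 106, ... (2 more)
Count: 8


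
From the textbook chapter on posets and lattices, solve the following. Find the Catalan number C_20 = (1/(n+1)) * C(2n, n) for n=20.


C(n) = C(2n, n) / (n+1).
C(40, 20) = 137846528820
C(20) = 137846528820 / 21 = 6564120420


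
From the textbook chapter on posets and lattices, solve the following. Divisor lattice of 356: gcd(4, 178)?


Meet=gcd.
gcd(4,178)=2


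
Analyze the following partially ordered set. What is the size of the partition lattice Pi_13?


B(n) = number of set partitions of an n-element set.
B(n) satisfies the recurrence: B(n+1) = sum_k C(n,k)*B(k).
B(13) = 27644437


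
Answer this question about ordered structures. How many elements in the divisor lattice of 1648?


Divisors of 1648: [1, 2, 4, 8, 16, 103, 206, 412, 824, 1648]
Count: 10


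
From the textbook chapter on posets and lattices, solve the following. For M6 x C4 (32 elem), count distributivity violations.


Distributive law: a ^ (b v c) = (a ^ b) v (a ^ c).
Check all 32^3 = 32768 ordered triples (a,b,c).
  e.g. a=(a1,0), b=(a2,0), c=(a3,0): lhs=(a1,0) != rhs=(0,0)
  e.g. a=(a1,0), b=(a2,0), c=(a3,1): lhs=(a1,0) != rhs=(0,0)
Total violating triples: 7680


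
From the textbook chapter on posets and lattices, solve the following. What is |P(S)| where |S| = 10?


Power set = 2^n.
2^10 = 1024


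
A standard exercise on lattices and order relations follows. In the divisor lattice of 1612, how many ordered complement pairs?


Complement pair (a,b): a meet b = bottom, a join b = top.
Here: gcd(a,b)=1 and lcm(a,b)=1612, i.e. a*b=1612 with a,b coprime.
Pairs found: (1,1612), (4,403), (13,124), (31,52), ... (4 more)
Total ordered pairs: 8


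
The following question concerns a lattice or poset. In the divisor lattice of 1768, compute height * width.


Height = length of longest chain minus 1; width = size of largest antichain.
A maximum chain: 1 | 17 | 221 | 442 | 884 | 1768  (height 5).
A maximum antichain: {4, 26, 34, 221}  (width 4).
Product = 5 * 4 = 20


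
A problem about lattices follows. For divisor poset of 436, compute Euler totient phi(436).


phi(n) = n * prod_{p|n} (1 - 1/p).
Prime divisors of 436: [2, 109]
phi(436) = 436 * (1 - 1/2) * (1 - 1/109)
phi(436) = 216


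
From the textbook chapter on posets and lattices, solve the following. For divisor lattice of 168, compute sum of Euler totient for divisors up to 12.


Divisors of 168 up to 12: [1, 2, 3, 4, 6, 7, 8, 12]
phi values: [1, 1, 2, 2, 2, 6, 4, 4]
Sum = 22


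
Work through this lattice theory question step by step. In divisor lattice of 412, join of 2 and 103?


In a divisor lattice, join = lcm (least common multiple).
gcd(2,103) = 1
lcm(2,103) = 2*103/gcd = 206/1 = 206


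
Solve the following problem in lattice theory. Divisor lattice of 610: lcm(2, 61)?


Join=lcm.
gcd(2,61)=1
lcm=122


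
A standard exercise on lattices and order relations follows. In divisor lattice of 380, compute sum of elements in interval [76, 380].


Interval [76,380] in divisors of 380: [76, 380]
Sum = 456


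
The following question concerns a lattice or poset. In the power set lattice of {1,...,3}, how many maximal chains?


A maximal chain goes from the minimum element to a maximal element via cover relations.
Counting all min-to-max paths in the cover graph.
Total maximal chains: 6


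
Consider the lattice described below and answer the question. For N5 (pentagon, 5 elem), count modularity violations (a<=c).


Modular law: if a <= c then a v (b ^ c) = (a v b) ^ c.
Check all triples (a,b,c) with a <= c among 5 elements.
  e.g. a=a, b=c, c=b: lhs=a != rhs=b
Total violating triples: 1


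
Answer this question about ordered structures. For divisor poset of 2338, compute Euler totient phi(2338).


phi(n) = n * prod_{p|n} (1 - 1/p).
Prime divisors of 2338: [2, 7, 167]
phi(2338) = 2338 * (1 - 1/2) * (1 - 1/7) * (1 - 1/167)
phi(2338) = 996


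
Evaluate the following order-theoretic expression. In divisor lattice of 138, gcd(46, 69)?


Meet=gcd.
gcd(46,69)=23


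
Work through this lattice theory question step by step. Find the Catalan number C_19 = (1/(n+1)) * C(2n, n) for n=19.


C(n) = C(2n, n) / (n+1).
C(38, 19) = 35345263800
C(19) = 35345263800 / 20 = 1767263190


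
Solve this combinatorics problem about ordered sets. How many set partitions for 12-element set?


B(n) = number of set partitions of an n-element set.
B(n) satisfies the recurrence: B(n+1) = sum_k C(n,k)*B(k).
B(12) = 4213597


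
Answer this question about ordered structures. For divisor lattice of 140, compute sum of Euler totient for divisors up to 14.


Divisors of 140 up to 14: [1, 2, 4, 5, 7, 10, 14]
phi values: [1, 1, 2, 4, 6, 4, 6]
Sum = 24


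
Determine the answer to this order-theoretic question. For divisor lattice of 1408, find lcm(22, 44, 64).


In a divisor lattice, join = lcm (least common multiple).
Compute lcm iteratively: start with first element, then lcm(current, next).
Elements: [22, 44, 64]
lcm(22,44) = 44
lcm(44,64) = 704
Final lcm = 704


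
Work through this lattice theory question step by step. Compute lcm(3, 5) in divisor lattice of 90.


In a divisor lattice, join = lcm (least common multiple).
gcd(3,5) = 1
lcm(3,5) = 3*5/gcd = 15/1 = 15


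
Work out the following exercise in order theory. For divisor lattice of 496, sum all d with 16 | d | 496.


Interval [16,496] in divisors of 496: [16, 496]
Sum = 512


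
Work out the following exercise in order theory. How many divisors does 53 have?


Divisors of 53: [1, 53]
Count: 2


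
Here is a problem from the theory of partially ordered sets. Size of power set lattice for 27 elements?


Power set = 2^n.
2^27 = 134217728


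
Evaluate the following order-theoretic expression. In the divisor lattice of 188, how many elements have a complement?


An element a is complemented if some b has a meet b = bottom, a join b = top.
a is complemented iff gcd(a, n/a)=1, i.e. a is a unitary divisor of 188.
Complemented elements: 1, 4, 47, 188
Count: 4


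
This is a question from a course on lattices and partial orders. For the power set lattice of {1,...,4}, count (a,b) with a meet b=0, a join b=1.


Complement pair (a,b): a meet b = bottom, a join b = top.
Here: A intersect B = {} and A union B = {1,...,4}.
Pairs found: ({},{1,2,3,4}), ({1},{2,3,4}), ({2},{1,3,4}), ({3},{1,2,4}), ... (12 more)
Total ordered pairs: 16


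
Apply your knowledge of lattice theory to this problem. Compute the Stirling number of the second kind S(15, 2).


S(n,k) = k*S(n-1,k) + S(n-1,k-1).
S(14,2) = 8191, S(14,1) = 1
S(15,2) = 2*8191 + 1 = 16382 + 1
S(15,2) = 16383


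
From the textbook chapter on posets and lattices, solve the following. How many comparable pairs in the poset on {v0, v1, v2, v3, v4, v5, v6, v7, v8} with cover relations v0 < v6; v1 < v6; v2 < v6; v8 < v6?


A comparable pair {a,b} has a < b or b < a in the order.
Count unordered pairs where one element is strictly below the other.
Examples: {v0,v6}, {v1,v6}, {v2,v6}, {v6,v8}
Total comparable pairs: 4


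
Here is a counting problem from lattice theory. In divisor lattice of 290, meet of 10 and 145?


In a divisor lattice, meet = gcd (greatest common divisor).
By Euclidean algorithm or factoring: gcd(10,145) = 5


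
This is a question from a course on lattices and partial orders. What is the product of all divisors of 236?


Divisors of 236: [1, 2, 4, 59, 118, 236]
Product = n^(d(n)/2) = 236^(6/2)
Product = 13144256


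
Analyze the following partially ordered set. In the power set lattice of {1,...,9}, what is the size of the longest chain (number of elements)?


A chain is a totally ordered subset; we count the number of elements in a maximum chain.
Compute, for each element x, the size of the longest chain ending at x:
  {}: 1
  {1}: 2
  {2}: 2
  {3}: 2
  {4}: 2
  {5}: 2
  ...
A maximum chain: {} < {1} < {1,2} < {1,2,3} < {1,2,3,4} < {1,2,3,4,5} < {1,2,3,4,5,6} < {1,2,3,4,5,6,7} < {1,2,3,4,5,6,7,8} < {1,2,3,4,5,6,7,8,9}
Number of elements in the longest chain: 10


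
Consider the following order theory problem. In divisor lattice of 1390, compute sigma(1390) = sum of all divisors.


sigma(n) = sum of divisors.
Divisors of 1390: [1, 2, 5, 10, 139, 278, 695, 1390]
Sum = 2520


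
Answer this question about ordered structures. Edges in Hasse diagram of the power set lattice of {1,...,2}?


A cover relation a -< b holds when a < b with no c strictly between.
Cover relations:
  {} -< {1}
  {} -< {2}
  {1} -< {1,2}
  {2} -< {1,2}
Total: 4


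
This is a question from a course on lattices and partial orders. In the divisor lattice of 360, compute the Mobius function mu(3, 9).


In a divisor lattice, mu(a,b) = mu(b/a) where mu is the classical Mobius function.
b/a = 9/3 = 3
Prime factorization of 3: primes [3]
3 is squarefree with 1 prime factor(s), so mu(3) = (-1)^1 = -1


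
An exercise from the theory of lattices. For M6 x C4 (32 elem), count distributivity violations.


Distributive law: a ^ (b v c) = (a ^ b) v (a ^ c).
Check all 32^3 = 32768 ordered triples (a,b,c).
  e.g. a=(a1,0), b=(a2,0), c=(a3,0): lhs=(a1,0) != rhs=(0,0)
  e.g. a=(a1,0), b=(a2,0), c=(a3,1): lhs=(a1,0) != rhs=(0,0)
Total violating triples: 7680
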